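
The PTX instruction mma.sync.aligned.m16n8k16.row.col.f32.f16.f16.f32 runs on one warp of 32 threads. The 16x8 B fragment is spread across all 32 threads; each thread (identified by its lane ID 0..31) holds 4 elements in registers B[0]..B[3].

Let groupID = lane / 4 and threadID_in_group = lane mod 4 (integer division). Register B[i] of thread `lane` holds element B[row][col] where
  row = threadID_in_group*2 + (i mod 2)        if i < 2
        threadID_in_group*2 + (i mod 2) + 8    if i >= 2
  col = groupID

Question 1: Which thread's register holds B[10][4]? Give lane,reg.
17,2

c=4→G=4  r=10→rhi=1,T=1,p=0
L=4*4+1=17  i=1*2+0=2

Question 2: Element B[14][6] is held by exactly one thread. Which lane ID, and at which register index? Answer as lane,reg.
c:6=>grp=6  r:14=>rB=1,tig=3,lo=0
L=6*4+3=27  i=1*2+0=2

27,2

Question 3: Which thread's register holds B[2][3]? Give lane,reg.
13,0

c=3->g=3  r=2->rb=0,t=1,b0=0
L=3*4+1=13  i=0*2+0=0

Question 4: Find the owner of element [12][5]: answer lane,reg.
c: 5->gid=5  r: 12->r8=1,tid=2,i&1=0
L=5*4+2=22  i=1*2+0=2

22,2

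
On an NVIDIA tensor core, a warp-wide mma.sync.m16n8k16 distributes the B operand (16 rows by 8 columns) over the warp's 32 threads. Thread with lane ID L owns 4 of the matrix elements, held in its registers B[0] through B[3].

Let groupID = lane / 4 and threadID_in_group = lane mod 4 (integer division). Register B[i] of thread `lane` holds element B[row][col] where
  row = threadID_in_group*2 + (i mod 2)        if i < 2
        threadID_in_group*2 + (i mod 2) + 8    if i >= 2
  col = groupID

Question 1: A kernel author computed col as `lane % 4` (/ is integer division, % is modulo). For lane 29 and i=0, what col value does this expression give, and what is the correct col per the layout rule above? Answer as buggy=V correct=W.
buggy=1 correct=7

`lane % 4`[29,0]=>1
lane 29: grp=7 (29/4), tig=1 (29%4)
i=0: r=1*2+0+0=2, c=grp=7
col: 1 vs 7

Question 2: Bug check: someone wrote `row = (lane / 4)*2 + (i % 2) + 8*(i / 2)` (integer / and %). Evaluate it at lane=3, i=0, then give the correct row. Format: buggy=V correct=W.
buggy=0 correct=6

`(lane / 4)*2 + (i % 2) + 8*(i / 2)`[3,0]->0
lane 3: gid=0 (3/4), tid=3 (3%4)
i=0: r=3*2+0+0=6, c=gid=0
row: 0 vs 6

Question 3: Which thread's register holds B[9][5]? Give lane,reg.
20,3

c=5→G=5  r=9→rhi=1,T=0,p=1
L=5*4+0=20  i=1*2+1=3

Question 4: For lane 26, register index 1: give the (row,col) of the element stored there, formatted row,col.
lane 26⇒26/4=6, 26 mod 4=2
i=1  r:2·2+1+0⇒5  c:6

5,6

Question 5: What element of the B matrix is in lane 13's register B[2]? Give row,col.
10,3

L=13->g=13>>2=3, t=13&3=1
[2]->row 1·2+0+8=10  col g=3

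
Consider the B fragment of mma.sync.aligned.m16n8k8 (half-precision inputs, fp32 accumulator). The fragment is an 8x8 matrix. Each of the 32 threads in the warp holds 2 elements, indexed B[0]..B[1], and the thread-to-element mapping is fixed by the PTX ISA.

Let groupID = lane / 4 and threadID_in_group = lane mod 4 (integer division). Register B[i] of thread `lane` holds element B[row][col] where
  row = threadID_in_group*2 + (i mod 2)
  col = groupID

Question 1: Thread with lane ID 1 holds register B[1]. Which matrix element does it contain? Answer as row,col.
3,0

1: grp=0,tig=1
[1] (1*2+1,0) = (3,0)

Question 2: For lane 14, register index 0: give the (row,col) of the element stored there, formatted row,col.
4,3

lane 14->14/4=3, 14 mod 4=2
i=0  r:2·2+0->4  c:3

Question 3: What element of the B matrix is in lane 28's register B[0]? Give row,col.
0,7

L=28→G=28>>2=7, T=28&3=0
[0]→row 0·2+0=0  col G=7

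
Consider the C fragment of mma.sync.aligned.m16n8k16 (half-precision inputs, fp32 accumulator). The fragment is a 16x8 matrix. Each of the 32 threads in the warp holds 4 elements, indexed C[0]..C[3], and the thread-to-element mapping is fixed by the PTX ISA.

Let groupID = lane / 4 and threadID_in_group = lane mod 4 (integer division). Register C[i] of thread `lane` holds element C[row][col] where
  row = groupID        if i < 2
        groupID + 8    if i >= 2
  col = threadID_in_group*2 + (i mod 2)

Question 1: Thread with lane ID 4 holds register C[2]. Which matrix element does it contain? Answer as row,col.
9,0

4: gr=1,th=0
[2] (1+8,0*2+0) = (9,0)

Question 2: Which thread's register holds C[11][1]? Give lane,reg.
r=11⇒gr=3,Rb=1  c=1⇒th=0,odd=1
L=3*4+0=12  i=1*2+1=3

12,3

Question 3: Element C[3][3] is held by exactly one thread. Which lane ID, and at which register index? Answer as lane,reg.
r:3=>grp=3,rB=0  c:3=>tig=1,lo=1
L=3*4+1=13  i=0*2+1=1

13,1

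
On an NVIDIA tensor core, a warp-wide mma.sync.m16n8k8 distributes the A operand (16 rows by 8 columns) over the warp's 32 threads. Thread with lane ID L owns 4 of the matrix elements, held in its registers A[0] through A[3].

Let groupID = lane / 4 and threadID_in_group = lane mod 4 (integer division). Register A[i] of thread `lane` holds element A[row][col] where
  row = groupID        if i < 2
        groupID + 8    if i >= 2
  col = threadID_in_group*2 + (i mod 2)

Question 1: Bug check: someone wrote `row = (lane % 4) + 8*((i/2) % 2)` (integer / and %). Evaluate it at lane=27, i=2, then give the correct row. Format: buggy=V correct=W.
`(lane % 4) + 8*((i/2) % 2)`[27,2]→11
lane 27→27/4=6, 27 mod 4=3
i=2  r:6+8→14  c:2·3+0→6
row: 11 vs 14

buggy=11 correct=14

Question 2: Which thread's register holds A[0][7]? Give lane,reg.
3,1

r=0→G=0,rhi=0  c=7→T=3,p=1
L=0*4+3=3  i=0*2+1=1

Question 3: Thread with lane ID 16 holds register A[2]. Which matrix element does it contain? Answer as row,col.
12,0

L=16→G=16>>2=4, T=16&3=0
[2]→row 4+8=12  col 0·2+0=0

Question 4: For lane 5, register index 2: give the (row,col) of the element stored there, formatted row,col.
lane 5: g=1 (5/4), t=1 (5%4)
i=2: r=1+8=9, c=1*2+0=2

9,2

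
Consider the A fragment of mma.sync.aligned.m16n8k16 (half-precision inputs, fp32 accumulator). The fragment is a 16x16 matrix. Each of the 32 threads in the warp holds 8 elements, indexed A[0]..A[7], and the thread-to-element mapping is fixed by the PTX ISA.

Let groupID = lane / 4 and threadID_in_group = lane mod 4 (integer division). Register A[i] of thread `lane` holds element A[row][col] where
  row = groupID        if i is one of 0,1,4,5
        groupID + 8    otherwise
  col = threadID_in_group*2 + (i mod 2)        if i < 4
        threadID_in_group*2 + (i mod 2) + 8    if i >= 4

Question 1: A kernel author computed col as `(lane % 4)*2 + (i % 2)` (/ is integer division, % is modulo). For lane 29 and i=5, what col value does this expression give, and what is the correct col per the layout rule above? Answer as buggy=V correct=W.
`(lane % 4)*2 + (i % 2)`[29,5]->3
L=29->gid=29>>2=7, tid=29&3=1
[5]->row 7+0=7  col 1·2+1+8=11
col: 3 vs 11

buggy=3 correct=11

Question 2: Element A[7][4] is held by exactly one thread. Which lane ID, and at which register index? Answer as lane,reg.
r=7→G=7,rhi=0  c=4→chi=0,T=2,p=0
L=7*4+2=30  i=0*4+0*2+0=0

30,0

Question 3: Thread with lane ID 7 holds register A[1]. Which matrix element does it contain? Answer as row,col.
7: gr=1,th=3
[1] (1+0,3*2+1+0) = (1,7)

1,7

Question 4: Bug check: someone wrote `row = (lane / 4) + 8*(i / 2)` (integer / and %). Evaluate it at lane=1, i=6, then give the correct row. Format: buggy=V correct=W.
buggy=24 correct=8

`(lane / 4) + 8*(i / 2)`[1,6]->24
L=1->g=1>>2=0, t=1&3=1
[6]->row 0+8=8  col 1·2+0+8=10
row: 24 vs 8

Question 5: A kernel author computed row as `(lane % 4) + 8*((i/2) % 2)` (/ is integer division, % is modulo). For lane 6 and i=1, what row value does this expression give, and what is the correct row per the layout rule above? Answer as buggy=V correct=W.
buggy=2 correct=1

`(lane % 4) + 8*((i/2) % 2)`[6,1]=>2
6: grp=1,tig=2
[1] (1+0,2*2+1+0) = (1,5)
row: 2 vs 1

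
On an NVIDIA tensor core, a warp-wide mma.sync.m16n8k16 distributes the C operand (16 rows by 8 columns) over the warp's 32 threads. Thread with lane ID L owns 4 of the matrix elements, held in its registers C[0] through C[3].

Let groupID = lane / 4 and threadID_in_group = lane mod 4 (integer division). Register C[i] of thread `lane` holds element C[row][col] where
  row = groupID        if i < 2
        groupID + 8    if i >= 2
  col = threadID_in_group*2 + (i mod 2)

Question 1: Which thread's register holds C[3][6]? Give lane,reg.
r=3→G=3,rhi=0  c=6→T=3,p=0
L=3*4+3=15  i=0*2+0=0

15,0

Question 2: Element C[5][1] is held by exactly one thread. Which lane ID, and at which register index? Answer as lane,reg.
20,1

r: 5->gid=5,r8=0  c: 1->tid=0,i&1=1
L=5*4+0=20  i=0*2+1=1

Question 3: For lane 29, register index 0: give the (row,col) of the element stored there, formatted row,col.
lane 29=>29/4=7, 29 mod 4=1
i=0  r:7+0=>7  c:2·1+0=>2

7,2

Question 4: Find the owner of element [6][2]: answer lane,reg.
25,0

r=6→G=6,rhi=0  c=2→T=1,p=0
L=6*4+1=25  i=0*2+0=0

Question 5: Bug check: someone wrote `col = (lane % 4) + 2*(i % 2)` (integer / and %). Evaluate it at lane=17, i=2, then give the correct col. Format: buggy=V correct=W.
buggy=1 correct=2

`(lane % 4) + 2*(i % 2)`[17,2]->1
17: g=4,t=1
[2] (4+8,1*2+0) = (12,2)
col: 1 vs 2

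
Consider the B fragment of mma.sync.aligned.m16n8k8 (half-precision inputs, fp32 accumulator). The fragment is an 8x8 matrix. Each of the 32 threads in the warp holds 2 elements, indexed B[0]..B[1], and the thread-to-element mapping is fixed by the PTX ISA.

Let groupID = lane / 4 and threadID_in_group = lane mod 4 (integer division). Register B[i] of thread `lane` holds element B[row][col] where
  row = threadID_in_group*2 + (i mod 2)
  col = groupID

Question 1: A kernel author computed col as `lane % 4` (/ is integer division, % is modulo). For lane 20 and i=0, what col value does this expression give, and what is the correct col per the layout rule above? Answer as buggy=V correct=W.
buggy=0 correct=5

`lane % 4`[20,0]⇒0
L=20⇒gr=20>>2=5, th=20&3=0
[0]⇒row 0·2+0=0  col gr=5
col: 0 vs 5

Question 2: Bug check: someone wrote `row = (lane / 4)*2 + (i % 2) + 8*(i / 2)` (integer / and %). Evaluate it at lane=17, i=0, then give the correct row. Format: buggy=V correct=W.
`(lane / 4)*2 + (i % 2) + 8*(i / 2)`[17,0]->8
L=17->g=17>>2=4, t=17&3=1
[0]->row 1·2+0=2  col g=4
row: 8 vs 2

buggy=8 correct=2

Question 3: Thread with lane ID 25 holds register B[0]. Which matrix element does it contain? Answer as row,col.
L=25⇒gr=25>>2=6, th=25&3=1
[0]⇒row 1·2+0=2  col gr=6

2,6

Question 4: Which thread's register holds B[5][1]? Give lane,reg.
6,1

c=1->g=1  r=5->t=2,b0=1
L=1*4+2=6  i=1=1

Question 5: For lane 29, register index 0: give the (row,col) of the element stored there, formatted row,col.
2,7

lane 29: g=7 (29/4), t=1 (29%4)
i=0: r=1*2+0=2, c=g=7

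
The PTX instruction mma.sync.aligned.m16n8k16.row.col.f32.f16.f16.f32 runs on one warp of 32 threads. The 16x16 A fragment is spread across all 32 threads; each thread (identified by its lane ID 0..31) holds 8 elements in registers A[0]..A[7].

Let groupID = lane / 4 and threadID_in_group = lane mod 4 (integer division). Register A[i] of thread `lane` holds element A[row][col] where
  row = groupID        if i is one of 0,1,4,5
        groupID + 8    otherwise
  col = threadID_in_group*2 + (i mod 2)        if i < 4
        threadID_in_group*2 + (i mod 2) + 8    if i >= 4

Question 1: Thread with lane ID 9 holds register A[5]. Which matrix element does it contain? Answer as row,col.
2,11

lane 9->9/4=2, 9 mod 4=1
i=5  r:2+0->2  c:2·1+1+8->11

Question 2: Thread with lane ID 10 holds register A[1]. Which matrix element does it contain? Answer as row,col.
2,5

L=10->g=10>>2=2, t=10&3=2
[1]->row 2+0=2  col 2·2+1+0=5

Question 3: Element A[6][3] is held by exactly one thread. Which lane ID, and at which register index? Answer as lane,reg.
25,1

r=6->g=6,rb=0  c=3->cb=0,t=1,b0=1
L=6*4+1=25  i=0*4+0*2+1=1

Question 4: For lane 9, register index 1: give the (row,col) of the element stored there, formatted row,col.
2,3

9: grp=2,tig=1
[1] (2+0,1*2+1+0) = (2,3)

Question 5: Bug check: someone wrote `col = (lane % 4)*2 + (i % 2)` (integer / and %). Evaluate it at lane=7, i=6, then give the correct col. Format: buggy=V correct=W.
buggy=6 correct=14

`(lane % 4)*2 + (i % 2)`[7,6]->6
7: g=1,t=3
[6] (1+8,3*2+0+8) = (9,14)
col: 6 vs 14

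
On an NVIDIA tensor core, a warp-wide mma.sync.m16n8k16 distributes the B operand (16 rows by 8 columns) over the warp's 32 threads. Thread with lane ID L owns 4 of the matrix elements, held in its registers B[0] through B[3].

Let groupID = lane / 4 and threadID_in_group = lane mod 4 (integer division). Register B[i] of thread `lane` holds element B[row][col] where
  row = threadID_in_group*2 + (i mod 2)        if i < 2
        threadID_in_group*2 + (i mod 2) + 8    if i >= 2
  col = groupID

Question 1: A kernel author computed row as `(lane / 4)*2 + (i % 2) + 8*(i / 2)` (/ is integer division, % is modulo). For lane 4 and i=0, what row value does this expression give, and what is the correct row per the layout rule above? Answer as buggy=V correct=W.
buggy=2 correct=0

`(lane / 4)*2 + (i % 2) + 8*(i / 2)`[4,0]→2
lane 4→4/4=1, 4 mod 4=0
i=0  r:2·0+0+0→0  c:1
row: 2 vs 0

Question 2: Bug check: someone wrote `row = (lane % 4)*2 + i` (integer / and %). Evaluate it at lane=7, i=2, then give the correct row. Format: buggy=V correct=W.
`(lane % 4)*2 + i`[7,2]=>8
L=7=>grp=7>>2=1, tig=7&3=3
[2]=>row 3·2+0+8=14  col grp=1
row: 8 vs 14

buggy=8 correct=14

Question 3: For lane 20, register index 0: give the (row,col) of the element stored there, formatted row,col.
L=20->gid=20>>2=5, tid=20&3=0
[0]->row 0·2+0+0=0  col gid=5

0,5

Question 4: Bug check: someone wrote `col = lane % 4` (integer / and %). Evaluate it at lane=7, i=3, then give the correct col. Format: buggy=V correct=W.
buggy=3 correct=1

`lane % 4`[7,3]->3
lane 7->7/4=1, 7 mod 4=3
i=3  r:2·3+1+8->15  c:1
col: 3 vs 1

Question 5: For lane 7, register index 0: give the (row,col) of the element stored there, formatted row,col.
L=7=>grp=7>>2=1, tig=7&3=3
[0]=>row 3·2+0+0=6  col grp=1

6,1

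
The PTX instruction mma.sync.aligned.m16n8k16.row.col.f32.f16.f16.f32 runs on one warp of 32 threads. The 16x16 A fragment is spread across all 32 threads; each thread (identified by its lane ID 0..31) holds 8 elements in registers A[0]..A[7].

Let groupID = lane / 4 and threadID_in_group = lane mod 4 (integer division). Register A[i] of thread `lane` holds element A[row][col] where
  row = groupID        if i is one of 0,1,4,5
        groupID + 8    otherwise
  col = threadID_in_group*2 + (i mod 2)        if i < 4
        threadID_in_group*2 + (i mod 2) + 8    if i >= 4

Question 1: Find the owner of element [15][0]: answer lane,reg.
r=15→G=7,rhi=1  c=0→chi=0,T=0,p=0
L=7*4+0=28  i=0*4+1*2+0=2

28,2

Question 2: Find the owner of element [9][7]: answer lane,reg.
7,3

r=9→G=1,rhi=1  c=7→chi=0,T=3,p=1
L=1*4+3=7  i=0*4+1*2+1=3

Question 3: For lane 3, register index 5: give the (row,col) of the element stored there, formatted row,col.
lane 3->3/4=0, 3 mod 4=3
i=5  r:0+0->0  c:2·3+1+8->15

0,15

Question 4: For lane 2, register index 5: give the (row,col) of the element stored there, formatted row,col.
0,13

L=2->g=2>>2=0, t=2&3=2
[5]->row 0+0=0  col 2·2+1+8=13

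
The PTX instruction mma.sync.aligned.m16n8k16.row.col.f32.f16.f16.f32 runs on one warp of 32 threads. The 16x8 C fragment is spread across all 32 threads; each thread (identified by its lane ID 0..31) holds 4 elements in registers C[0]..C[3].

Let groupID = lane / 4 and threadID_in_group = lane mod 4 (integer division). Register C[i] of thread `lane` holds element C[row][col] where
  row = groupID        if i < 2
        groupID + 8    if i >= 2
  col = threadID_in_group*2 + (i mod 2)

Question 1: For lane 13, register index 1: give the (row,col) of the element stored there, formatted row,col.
lane 13: gid=3 (13/4), tid=1 (13%4)
i=1: r=3+0=3, c=1*2+1=3

3,3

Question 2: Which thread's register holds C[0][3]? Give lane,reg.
1,1

r=0->g=0,rb=0  c=3->t=1,b0=1
L=0*4+1=1  i=0*2+1=1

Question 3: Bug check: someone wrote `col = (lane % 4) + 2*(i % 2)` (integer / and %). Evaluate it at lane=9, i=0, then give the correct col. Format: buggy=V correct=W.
buggy=1 correct=2

`(lane % 4) + 2*(i % 2)`[9,0]→1
L=9→G=9>>2=2, T=9&3=1
[0]→row 2+0=2  col 1·2+0=2
col: 1 vs 2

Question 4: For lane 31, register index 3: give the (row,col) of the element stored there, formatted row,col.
15,7

lane 31→31/4=7, 31 mod 4=3
i=3  r:7+8→15  c:2·3+1→7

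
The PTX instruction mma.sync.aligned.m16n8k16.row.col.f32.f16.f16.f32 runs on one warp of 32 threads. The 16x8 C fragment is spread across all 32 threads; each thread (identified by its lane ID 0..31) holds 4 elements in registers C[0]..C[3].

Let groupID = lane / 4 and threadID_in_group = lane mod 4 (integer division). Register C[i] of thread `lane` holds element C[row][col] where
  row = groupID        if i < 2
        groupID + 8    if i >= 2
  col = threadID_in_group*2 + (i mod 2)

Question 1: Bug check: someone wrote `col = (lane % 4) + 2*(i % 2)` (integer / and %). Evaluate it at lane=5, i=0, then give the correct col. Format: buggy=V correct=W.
buggy=1 correct=2

`(lane % 4) + 2*(i % 2)`[5,0]→1
L=5→G=5>>2=1, T=5&3=1
[0]→row 1+0=1  col 1·2+0=2
col: 1 vs 2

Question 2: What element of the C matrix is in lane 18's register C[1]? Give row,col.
lane 18: gr=4 (18/4), th=2 (18%4)
i=1: r=4+0=4, c=2*2+1=5

4,5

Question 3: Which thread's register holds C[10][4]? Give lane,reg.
10,2

r:10=>grp=2,rB=1  c:4=>tig=2,lo=0
L=2*4+2=10  i=1*2+0=2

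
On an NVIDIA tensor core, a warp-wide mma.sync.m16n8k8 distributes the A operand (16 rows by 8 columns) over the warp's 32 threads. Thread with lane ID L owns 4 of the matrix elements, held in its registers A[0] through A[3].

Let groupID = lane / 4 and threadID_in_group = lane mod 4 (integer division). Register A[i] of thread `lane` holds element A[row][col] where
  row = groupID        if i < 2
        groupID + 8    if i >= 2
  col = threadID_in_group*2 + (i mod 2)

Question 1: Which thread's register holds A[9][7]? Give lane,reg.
7,3

r:9=>grp=1,rB=1  c:7=>tig=3,lo=1
L=1*4+3=7  i=1*2+1=3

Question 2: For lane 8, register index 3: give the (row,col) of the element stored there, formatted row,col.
10,1

lane 8: g=2 (8/4), t=0 (8%4)
i=3: r=2+8=10, c=0*2+1=1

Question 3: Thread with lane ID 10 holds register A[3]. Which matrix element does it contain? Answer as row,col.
10,5

10: gid=2,tid=2
[3] (2+8,2*2+1) = (10,5)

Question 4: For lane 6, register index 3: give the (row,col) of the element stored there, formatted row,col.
lane 6: g=1 (6/4), t=2 (6%4)
i=3: r=1+8=9, c=2*2+1=5

9,5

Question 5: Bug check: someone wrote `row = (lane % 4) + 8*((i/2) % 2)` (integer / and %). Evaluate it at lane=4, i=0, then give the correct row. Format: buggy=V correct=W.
buggy=0 correct=1

`(lane % 4) + 8*((i/2) % 2)`[4,0]⇒0
lane 4⇒4/4=1, 4 mod 4=0
i=0  r:1+0⇒1  c:2·0+0⇒0
row: 0 vs 1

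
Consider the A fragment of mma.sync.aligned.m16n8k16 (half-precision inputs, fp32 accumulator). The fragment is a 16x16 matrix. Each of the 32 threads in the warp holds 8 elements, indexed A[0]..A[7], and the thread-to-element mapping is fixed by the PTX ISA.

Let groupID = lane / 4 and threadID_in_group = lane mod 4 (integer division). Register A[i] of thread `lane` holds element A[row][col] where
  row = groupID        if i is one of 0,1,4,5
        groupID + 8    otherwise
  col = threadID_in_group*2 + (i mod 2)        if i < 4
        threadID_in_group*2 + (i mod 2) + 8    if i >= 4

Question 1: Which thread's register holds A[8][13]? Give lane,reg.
2,7

r=8→G=0,rhi=1  c=13→chi=1,T=2,p=1
L=0*4+2=2  i=1*4+1*2+1=7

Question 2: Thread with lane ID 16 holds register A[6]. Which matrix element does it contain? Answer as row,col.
lane 16⇒16/4=4, 16 mod 4=0
i=6  r:4+8⇒12  c:2·0+0+8⇒8

12,8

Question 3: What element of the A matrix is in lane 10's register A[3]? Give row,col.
10: gid=2,tid=2
[3] (2+8,2*2+1+0) = (10,5)

10,5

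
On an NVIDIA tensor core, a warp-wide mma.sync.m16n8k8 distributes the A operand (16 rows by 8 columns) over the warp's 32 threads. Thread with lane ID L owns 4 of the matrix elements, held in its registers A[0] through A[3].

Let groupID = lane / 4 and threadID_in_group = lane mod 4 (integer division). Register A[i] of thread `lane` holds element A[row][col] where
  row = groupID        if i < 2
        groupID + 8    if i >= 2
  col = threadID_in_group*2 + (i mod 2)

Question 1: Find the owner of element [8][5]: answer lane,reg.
2,3

r=8→G=0,rhi=1  c=5→T=2,p=1
L=0*4+2=2  i=1*2+1=3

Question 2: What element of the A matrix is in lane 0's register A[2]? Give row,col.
lane 0: g=0 (0/4), t=0 (0%4)
i=2: r=0+8=8, c=0*2+0=0

8,0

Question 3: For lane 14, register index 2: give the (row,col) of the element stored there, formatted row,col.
lane 14->14/4=3, 14 mod 4=2
i=2  r:3+8->11  c:2·2+0->4

11,4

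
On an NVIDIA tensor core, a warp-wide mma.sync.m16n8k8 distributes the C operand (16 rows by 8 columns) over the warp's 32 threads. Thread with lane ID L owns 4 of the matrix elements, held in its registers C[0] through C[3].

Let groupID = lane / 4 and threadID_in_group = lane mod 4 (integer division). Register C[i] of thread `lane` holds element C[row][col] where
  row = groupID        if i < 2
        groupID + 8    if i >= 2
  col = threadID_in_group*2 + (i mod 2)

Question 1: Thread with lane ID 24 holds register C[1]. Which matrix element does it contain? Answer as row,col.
6,1

lane 24: grp=6 (24/4), tig=0 (24%4)
i=1: r=6+0=6, c=0*2+1=1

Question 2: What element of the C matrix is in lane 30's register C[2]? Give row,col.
lane 30: gid=7 (30/4), tid=2 (30%4)
i=2: r=7+8=15, c=2*2+0=4

15,4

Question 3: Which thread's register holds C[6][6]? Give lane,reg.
r=6->g=6,rb=0  c=6->t=3,b0=0
L=6*4+3=27  i=0*2+0=0

27,0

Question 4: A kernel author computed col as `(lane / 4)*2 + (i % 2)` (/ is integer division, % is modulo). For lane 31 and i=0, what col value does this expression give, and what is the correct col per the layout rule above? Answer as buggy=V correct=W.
buggy=14 correct=6

`(lane / 4)*2 + (i % 2)`[31,0]->14
lane 31: gid=7 (31/4), tid=3 (31%4)
i=0: r=7+0=7, c=3*2+0=6
col: 14 vs 6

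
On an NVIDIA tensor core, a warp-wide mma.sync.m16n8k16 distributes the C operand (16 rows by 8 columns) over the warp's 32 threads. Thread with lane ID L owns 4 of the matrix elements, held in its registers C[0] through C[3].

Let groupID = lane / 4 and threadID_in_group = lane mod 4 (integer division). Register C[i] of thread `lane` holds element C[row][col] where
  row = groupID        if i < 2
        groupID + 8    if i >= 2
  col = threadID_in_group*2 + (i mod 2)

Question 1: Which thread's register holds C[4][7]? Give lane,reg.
r=4→G=4,rhi=0  c=7→T=3,p=1
L=4*4+3=19  i=0*2+1=1

19,1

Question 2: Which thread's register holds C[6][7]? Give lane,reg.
27,1

r: 6->gid=6,r8=0  c: 7->tid=3,i&1=1
L=6*4+3=27  i=0*2+1=1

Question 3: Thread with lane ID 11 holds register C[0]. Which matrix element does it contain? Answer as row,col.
2,6

lane 11->11/4=2, 11 mod 4=3
i=0  r:2+0->2  c:2·3+0->6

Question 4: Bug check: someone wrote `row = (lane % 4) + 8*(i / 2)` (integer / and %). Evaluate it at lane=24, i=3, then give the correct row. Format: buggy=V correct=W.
`(lane % 4) + 8*(i / 2)`[24,3]->8
lane 24: g=6 (24/4), t=0 (24%4)
i=3: r=6+8=14, c=0*2+1=1
row: 8 vs 14

buggy=8 correct=14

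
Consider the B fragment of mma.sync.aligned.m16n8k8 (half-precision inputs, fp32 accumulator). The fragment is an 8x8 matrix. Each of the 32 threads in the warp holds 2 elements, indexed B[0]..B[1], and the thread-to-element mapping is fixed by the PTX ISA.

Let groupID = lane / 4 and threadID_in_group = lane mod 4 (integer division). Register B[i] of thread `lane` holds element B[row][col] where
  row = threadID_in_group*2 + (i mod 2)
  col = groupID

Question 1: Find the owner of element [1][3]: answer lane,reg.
12,1

c=3->g=3  r=1->t=0,b0=1
L=3*4+0=12  i=1=1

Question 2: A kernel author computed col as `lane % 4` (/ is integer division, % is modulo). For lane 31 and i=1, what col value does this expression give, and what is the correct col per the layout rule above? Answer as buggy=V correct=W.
buggy=3 correct=7

`lane % 4`[31,1]→3
L=31→G=31>>2=7, T=31&3=3
[1]→row 3·2+1=7  col G=7
col: 3 vs 7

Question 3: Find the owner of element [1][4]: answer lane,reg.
c:4=>grp=4  r:1=>tig=0,lo=1
L=4*4+0=16  i=1=1

16,1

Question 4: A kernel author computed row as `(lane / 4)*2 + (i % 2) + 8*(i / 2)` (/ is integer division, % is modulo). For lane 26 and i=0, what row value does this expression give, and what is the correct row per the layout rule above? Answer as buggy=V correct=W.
`(lane / 4)*2 + (i % 2) + 8*(i / 2)`[26,0]=>12
26: grp=6,tig=2
[0] (2*2+0,6) = (4,6)
row: 12 vs 4

buggy=12 correct=4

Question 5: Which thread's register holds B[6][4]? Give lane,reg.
c=4⇒gr=4  r=6⇒th=3,odd=0
L=4*4+3=19  i=0=0

19,0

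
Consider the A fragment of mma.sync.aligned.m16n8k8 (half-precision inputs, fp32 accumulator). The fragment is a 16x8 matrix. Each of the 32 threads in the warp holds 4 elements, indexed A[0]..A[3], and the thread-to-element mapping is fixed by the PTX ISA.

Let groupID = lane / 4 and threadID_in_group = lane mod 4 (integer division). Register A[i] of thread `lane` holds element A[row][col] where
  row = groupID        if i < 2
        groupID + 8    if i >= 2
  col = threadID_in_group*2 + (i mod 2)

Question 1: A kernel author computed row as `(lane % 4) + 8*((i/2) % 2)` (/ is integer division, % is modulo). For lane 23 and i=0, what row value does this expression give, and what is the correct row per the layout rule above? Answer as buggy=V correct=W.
buggy=3 correct=5

`(lane % 4) + 8*((i/2) % 2)`[23,0]->3
23: g=5,t=3
[0] (5+0,3*2+0) = (5,6)
row: 3 vs 5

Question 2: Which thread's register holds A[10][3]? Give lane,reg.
r:10=>grp=2,rB=1  c:3=>tig=1,lo=1
L=2*4+1=9  i=1*2+1=3

9,3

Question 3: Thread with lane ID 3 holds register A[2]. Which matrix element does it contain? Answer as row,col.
L=3->gid=3>>2=0, tid=3&3=3
[2]->row 0+8=8  col 3·2+0=6

8,6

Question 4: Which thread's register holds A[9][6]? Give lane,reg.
7,2

r: 9->gid=1,r8=1  c: 6->tid=3,i&1=0
L=1*4+3=7  i=1*2+0=2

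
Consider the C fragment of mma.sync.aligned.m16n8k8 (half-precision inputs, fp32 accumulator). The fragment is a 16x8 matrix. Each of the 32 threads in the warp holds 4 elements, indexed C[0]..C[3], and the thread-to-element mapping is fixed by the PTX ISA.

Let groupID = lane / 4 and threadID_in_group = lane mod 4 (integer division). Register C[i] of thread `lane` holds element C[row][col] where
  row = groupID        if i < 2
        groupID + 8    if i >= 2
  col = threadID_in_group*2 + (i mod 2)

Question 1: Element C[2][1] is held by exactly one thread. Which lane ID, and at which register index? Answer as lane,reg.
8,1

r:2=>grp=2,rB=0  c:1=>tig=0,lo=1
L=2*4+0=8  i=0*2+1=1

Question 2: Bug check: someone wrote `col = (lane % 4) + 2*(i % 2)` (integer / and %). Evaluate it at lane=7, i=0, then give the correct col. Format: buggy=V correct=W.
buggy=3 correct=6

`(lane % 4) + 2*(i % 2)`[7,0]->3
lane 7->7/4=1, 7 mod 4=3
i=0  r:1+0->1  c:2·3+0->6
col: 3 vs 6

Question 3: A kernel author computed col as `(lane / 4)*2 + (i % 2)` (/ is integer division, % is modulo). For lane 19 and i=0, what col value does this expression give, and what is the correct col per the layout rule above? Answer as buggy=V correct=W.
buggy=8 correct=6

`(lane / 4)*2 + (i % 2)`[19,0]->8
lane 19: g=4 (19/4), t=3 (19%4)
i=0: r=4+0=4, c=3*2+0=6
col: 8 vs 6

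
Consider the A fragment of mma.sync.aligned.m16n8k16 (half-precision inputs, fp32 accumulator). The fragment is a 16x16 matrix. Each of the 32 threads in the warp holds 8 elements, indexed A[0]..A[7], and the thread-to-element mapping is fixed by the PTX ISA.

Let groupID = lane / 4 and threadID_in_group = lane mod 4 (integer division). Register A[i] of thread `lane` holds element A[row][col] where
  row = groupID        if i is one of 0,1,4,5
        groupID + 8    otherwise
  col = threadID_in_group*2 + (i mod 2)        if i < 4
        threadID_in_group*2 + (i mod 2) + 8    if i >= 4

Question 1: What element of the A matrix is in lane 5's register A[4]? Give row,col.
1,10

L=5->g=5>>2=1, t=5&3=1
[4]->row 1+0=1  col 1·2+0+8=10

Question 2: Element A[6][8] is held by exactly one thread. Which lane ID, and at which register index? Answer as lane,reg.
r: 6->gid=6,r8=0  c: 8->c8=1,tid=0,i&1=0
L=6*4+0=24  i=1*4+0*2+0=4

24,4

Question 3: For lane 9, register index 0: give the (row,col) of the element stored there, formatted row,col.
lane 9⇒9/4=2, 9 mod 4=1
i=0  r:2+0⇒2  c:2·1+0+0⇒2

2,2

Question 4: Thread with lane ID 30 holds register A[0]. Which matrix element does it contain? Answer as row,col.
7,4

lane 30: g=7 (30/4), t=2 (30%4)
i=0: r=7+0=7, c=2*2+0+0=4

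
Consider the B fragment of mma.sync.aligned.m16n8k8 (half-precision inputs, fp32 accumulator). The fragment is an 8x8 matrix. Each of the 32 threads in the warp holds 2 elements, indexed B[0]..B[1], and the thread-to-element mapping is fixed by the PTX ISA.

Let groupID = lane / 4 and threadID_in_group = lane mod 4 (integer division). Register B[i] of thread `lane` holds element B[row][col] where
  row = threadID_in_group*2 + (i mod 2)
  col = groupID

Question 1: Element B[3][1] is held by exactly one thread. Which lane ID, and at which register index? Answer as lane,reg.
c=1⇒gr=1  r=3⇒th=1,odd=1
L=1*4+1=5  i=1=1

5,1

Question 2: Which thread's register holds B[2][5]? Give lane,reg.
c=5⇒gr=5  r=2⇒th=1,odd=0
L=5*4+1=21  i=0=0

21,0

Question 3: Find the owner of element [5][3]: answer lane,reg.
c=3->g=3  r=5->t=2,b0=1
L=3*4+2=14  i=1=1

14,1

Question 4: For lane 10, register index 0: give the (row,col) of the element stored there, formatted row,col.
lane 10=>10/4=2, 10 mod 4=2
i=0  r:2·2+0=>4  c:2

4,2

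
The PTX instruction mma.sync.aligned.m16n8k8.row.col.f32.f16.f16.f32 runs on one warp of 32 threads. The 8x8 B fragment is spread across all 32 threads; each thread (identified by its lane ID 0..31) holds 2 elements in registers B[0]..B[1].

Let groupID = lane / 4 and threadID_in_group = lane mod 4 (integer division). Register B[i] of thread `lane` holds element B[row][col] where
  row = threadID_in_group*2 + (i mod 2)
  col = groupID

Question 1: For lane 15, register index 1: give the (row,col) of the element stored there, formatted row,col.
7,3

lane 15⇒15/4=3, 15 mod 4=3
i=1  r:2·3+1⇒7  c:3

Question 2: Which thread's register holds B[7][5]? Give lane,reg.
23,1

c=5⇒gr=5  r=7⇒th=3,odd=1
L=5*4+3=23  i=1=1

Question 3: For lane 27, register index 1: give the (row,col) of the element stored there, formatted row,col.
7,6

27: gr=6,th=3
[1] (3*2+1,6) = (7,6)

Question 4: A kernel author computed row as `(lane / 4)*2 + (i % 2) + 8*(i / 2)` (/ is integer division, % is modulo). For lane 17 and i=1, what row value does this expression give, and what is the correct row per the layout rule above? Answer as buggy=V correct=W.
`(lane / 4)*2 + (i % 2) + 8*(i / 2)`[17,1]→9
lane 17→17/4=4, 17 mod 4=1
i=1  r:2·1+1→3  c:4
row: 9 vs 3

buggy=9 correct=3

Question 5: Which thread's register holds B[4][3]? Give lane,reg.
14,0

c=3⇒gr=3  r=4⇒th=2,odd=0
L=3*4+2=14  i=0=0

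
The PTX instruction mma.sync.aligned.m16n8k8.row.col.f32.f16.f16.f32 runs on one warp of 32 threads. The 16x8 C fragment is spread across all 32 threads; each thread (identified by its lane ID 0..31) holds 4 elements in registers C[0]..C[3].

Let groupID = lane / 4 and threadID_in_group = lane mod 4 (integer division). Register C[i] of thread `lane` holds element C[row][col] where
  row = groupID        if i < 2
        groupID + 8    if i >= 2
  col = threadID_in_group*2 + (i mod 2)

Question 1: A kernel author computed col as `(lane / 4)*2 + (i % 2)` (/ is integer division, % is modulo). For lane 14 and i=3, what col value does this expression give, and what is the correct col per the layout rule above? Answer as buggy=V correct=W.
`(lane / 4)*2 + (i % 2)`[14,3]→7
14: G=3,T=2
[3] (3+8,2*2+1) = (11,5)
col: 7 vs 5

buggy=7 correct=5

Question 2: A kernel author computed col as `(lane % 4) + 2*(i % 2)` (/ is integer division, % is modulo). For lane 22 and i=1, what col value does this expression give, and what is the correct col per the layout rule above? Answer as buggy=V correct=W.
buggy=4 correct=5

`(lane % 4) + 2*(i % 2)`[22,1]=>4
lane 22: grp=5 (22/4), tig=2 (22%4)
i=1: r=5+0=5, c=2*2+1=5
col: 4 vs 5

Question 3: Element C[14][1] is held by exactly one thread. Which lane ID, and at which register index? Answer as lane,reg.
24,3

r:14=>grp=6,rB=1  c:1=>tig=0,lo=1
L=6*4+0=24  i=1*2+1=3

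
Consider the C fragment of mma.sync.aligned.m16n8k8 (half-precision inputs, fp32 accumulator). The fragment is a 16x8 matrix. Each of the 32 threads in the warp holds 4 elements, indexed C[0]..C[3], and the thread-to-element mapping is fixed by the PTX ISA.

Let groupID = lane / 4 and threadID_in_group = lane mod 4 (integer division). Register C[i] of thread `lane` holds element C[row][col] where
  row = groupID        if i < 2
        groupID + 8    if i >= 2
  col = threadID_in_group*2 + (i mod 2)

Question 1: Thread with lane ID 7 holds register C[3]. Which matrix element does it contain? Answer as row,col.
7: gr=1,th=3
[3] (1+8,3*2+1) = (9,7)

9,7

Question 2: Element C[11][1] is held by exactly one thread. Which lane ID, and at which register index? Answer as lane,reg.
12,3

r=11⇒gr=3,Rb=1  c=1⇒th=0,odd=1
L=3*4+0=12  i=1*2+1=3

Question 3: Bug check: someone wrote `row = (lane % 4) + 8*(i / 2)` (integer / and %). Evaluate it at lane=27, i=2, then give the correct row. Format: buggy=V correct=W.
`(lane % 4) + 8*(i / 2)`[27,2]->11
lane 27: g=6 (27/4), t=3 (27%4)
i=2: r=6+8=14, c=3*2+0=6
row: 11 vs 14

buggy=11 correct=14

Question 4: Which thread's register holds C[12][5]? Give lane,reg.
r: 12->gid=4,r8=1  c: 5->tid=2,i&1=1
L=4*4+2=18  i=1*2+1=3

18,3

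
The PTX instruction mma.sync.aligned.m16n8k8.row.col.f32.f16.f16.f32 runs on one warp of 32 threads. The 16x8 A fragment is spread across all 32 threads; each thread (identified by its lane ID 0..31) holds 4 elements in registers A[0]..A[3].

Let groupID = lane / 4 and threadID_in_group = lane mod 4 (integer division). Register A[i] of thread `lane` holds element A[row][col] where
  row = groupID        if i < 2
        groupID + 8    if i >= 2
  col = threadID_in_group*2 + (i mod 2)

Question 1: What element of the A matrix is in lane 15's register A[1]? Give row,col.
lane 15⇒15/4=3, 15 mod 4=3
i=1  r:3+0⇒3  c:2·3+1⇒7

3,7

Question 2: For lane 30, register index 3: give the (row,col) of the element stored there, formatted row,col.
15,5

L=30=>grp=30>>2=7, tig=30&3=2
[3]=>row 7+8=15  col 2·2+1=5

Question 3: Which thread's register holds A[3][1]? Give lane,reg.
12,1

r:3=>grp=3,rB=0  c:1=>tig=0,lo=1
L=3*4+0=12  i=0*2+1=1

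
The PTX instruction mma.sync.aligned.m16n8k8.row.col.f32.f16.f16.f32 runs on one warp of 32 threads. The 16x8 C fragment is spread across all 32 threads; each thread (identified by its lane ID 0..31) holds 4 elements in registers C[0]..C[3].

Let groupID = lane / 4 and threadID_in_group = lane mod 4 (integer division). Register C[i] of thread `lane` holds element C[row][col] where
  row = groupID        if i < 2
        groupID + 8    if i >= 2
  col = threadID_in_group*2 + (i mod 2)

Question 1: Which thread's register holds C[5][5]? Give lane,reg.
r=5→G=5,rhi=0  c=5→T=2,p=1
L=5*4+2=22  i=0*2+1=1

22,1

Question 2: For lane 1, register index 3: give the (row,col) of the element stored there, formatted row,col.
8,3

lane 1->1/4=0, 1 mod 4=1
i=3  r:0+8->8  c:2·1+1->3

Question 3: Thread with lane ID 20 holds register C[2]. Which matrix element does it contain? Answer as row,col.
lane 20: g=5 (20/4), t=0 (20%4)
i=2: r=5+8=13, c=0*2+0=0

13,0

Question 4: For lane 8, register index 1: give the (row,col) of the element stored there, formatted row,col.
L=8→G=8>>2=2, T=8&3=0
[1]→row 2+0=2  col 0·2+1=1

2,1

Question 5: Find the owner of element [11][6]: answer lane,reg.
15,2

r=11→G=3,rhi=1  c=6→T=3,p=0
L=3*4+3=15  i=1*2+0=2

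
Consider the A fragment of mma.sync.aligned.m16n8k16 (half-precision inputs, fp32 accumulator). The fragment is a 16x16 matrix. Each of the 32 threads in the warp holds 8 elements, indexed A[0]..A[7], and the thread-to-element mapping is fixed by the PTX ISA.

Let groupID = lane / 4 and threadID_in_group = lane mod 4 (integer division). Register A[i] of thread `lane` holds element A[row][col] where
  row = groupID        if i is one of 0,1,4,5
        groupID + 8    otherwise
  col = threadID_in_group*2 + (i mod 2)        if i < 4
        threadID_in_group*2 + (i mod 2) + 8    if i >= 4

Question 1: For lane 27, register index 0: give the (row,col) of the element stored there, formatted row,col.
6,6

27: g=6,t=3
[0] (6+0,3*2+0+0) = (6,6)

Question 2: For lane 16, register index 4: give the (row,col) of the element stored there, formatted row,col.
4,8

16: gr=4,th=0
[4] (4+0,0*2+0+8) = (4,8)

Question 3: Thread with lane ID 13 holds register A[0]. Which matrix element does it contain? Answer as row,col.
lane 13→13/4=3, 13 mod 4=1
i=0  r:3+0→3  c:2·1+0+0→2

3,2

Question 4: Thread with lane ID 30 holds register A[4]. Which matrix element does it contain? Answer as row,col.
lane 30->30/4=7, 30 mod 4=2
i=4  r:7+0->7  c:2·2+0+8->12

7,12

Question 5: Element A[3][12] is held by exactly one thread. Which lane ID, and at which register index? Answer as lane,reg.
r=3⇒gr=3,Rb=0  c=12⇒Cb=1,th=2,odd=0
L=3*4+2=14  i=1*4+0*2+0=4

14,4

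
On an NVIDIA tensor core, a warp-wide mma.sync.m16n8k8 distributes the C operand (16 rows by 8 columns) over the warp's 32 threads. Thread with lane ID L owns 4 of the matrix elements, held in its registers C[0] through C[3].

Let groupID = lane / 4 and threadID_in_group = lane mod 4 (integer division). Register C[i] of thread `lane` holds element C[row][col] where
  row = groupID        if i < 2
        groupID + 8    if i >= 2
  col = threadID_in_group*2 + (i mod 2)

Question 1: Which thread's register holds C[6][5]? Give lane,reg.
r:6=>grp=6,rB=0  c:5=>tig=2,lo=1
L=6*4+2=26  i=0*2+1=1

26,1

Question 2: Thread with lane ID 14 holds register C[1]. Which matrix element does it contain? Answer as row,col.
3,5

lane 14: gid=3 (14/4), tid=2 (14%4)
i=1: r=3+0=3, c=2*2+1=5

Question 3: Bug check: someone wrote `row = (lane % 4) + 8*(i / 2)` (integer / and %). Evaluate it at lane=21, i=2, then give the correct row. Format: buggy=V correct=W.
`(lane % 4) + 8*(i / 2)`[21,2]→9
21: G=5,T=1
[2] (5+8,1*2+0) = (13,2)
row: 9 vs 13

buggy=9 correct=13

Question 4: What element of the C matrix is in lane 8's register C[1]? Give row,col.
lane 8: grp=2 (8/4), tig=0 (8%4)
i=1: r=2+0=2, c=0*2+1=1

2,1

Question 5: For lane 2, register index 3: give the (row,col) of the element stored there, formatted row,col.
8,5

2: gid=0,tid=2
[3] (0+8,2*2+1) = (8,5)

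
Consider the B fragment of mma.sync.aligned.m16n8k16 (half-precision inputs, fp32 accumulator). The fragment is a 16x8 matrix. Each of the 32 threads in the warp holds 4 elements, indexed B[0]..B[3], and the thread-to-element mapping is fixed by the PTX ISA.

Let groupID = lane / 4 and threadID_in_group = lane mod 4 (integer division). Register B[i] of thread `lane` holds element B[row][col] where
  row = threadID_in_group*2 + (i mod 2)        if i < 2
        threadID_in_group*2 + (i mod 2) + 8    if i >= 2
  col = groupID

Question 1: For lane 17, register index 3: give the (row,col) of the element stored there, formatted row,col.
L=17->g=17>>2=4, t=17&3=1
[3]->row 1·2+1+8=11  col g=4

11,4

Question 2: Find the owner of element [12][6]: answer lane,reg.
c=6→G=6  r=12→rhi=1,T=2,p=0
L=6*4+2=26  i=1*2+0=2

26,2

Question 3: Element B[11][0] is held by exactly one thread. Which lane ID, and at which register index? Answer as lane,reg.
c=0->g=0  r=11->rb=1,t=1,b0=1
L=0*4+1=1  i=1*2+1=3

1,3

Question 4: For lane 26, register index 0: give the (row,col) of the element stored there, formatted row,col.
L=26->gid=26>>2=6, tid=26&3=2
[0]->row 2·2+0+0=4  col gid=6

4,6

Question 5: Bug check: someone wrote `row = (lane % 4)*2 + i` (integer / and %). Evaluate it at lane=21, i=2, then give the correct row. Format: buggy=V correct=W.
buggy=4 correct=10

`(lane % 4)*2 + i`[21,2]→4
21: G=5,T=1
[2] (1*2+0+8,5) = (10,5)
row: 4 vs 10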